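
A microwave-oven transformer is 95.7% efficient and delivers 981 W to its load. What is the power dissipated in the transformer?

P_in = P_out/η = 981/0.957 = 1025.08 W.
P_loss = P_in − P_out = 1025.08 − 981 = 44.1 W.

P_loss ≈ 44.1 W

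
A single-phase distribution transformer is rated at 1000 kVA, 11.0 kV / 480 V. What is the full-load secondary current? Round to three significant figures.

I_s ≈ 2080 A

I_s = S/V_s = 1000000/480 = 2080 A.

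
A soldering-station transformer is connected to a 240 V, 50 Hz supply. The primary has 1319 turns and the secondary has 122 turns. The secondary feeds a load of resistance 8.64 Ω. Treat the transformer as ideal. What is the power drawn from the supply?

V_s = V_p × N_s/N_p = 240 × 122/1319 = 22.199 V.
I_s = V_s/R = 22.199/8.64 = 2.5693 A.
I_p = I_s × N_s/N_p = 2.5693 × 122/1319 = 0.23764 A.
P = V_p I_p = 240 × 0.23764 = 57.0 W.

P ≈ 57.0 W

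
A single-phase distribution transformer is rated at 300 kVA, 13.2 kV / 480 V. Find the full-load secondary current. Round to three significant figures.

I_s ≈ 625 A

I_s = S/V_s = 300000/480 = 625 A.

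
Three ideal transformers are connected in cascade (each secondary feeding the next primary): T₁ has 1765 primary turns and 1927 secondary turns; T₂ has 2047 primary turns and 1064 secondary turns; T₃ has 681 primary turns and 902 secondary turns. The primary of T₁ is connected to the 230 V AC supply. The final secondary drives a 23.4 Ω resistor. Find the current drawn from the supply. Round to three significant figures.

After T₁: V = 230.00 × 1927/1765 = 251.11 V.
After T₂: V = 251.11 × 1064/2047 = 130.52 V.
After T₃: V = 130.52 × 902/681 = 172.88 V.
I_load = 172.88/23.4 = 7.3881 A, so P_out = 172.88 × 7.3881 = 1277.3 W.
All ideal ⇒ P_in = P_out, so I_supply = 1277.3/230 = 5.55 A.

I_supply ≈ 5.55 A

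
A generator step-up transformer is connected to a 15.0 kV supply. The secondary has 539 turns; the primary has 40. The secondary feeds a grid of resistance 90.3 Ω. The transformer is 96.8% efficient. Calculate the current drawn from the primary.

V_s = 15000 × 539/40 = 202120 V.
I_s = V_s/R = 202120/90.3 = 2238.4 A.
P_out = V_s I_s = 202120 × 2238.4 = 4.5243×10^8 W.
P_in = P_out/η = 4.5243×10^8/0.968 = 4.6739×10^8 W.
I_p = P_in/V_p = 4.6739×10^8/15000 = 31200 A.

I_p ≈ 31200 A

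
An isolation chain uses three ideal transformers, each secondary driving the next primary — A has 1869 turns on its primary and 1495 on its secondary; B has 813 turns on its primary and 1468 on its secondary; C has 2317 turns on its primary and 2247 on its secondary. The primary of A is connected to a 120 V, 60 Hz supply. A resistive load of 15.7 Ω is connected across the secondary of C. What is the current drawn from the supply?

Secondary of A: V = 120.00 × 1495/1869 = 95.987 V.
Secondary of B: V = 95.987 × 1468/813 = 173.32 V.
Secondary of C: V = 173.32 × 2247/2317 = 168.08 V.
I_load = 168.08/15.7 = 10.706 A, so P_out = 168.08 × 10.706 = 1799.5 W.
All ideal ⇒ P_in = P_out, so I_supply = 1799.5/120 = 15.0 A.

I_supply ≈ 15.0 A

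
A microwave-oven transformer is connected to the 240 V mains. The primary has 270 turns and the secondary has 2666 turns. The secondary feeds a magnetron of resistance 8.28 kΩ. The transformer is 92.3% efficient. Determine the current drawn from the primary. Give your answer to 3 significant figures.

V_s = 240 × 2666/270 = 2369.8 V.
I_s = V_s/R = 2369.8/8280 = 0.28621 A.
P_out = V_s I_s = 2369.8 × 0.28621 = 678.24 W.
P_in = P_out/η = 678.24/0.923 = 734.82 W.
I_p = P_in/V_p = 734.82/240 = 3.06 A.

I_p ≈ 3.06 A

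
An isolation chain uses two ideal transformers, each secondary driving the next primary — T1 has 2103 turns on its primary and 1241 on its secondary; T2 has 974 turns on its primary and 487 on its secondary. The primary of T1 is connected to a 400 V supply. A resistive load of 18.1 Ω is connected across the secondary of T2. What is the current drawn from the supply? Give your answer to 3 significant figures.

I_supply ≈ 1.92 A

After T1: V = 400.00 × 1241/2103 = 236.04 V.
After T2: V = 236.04 × 487/974 = 118.02 V.
I_load = 118.02/18.1 = 6.5205 A, so P_out = 118.02 × 6.5205 = 769.57 W.
All ideal ⇒ P_in = P_out, so I_supply = 769.57/400 = 1.92 A.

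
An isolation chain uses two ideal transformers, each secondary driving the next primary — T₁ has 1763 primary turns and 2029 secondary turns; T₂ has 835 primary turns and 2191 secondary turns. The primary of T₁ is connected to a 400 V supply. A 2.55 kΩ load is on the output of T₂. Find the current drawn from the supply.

I_supply ≈ 1.43 A

After T₁: V = 400.00 × 2029/1763 = 460.35 V.
After T₂: V = 460.35 × 2191/835 = 1207.9 V.
I_load = 1207.9/2550 = 0.47370 A, so P_out = 1207.9 × 0.47370 = 572.20 W.
All ideal ⇒ P_in = P_out, so I_supply = 572.20/400 = 1.43 A.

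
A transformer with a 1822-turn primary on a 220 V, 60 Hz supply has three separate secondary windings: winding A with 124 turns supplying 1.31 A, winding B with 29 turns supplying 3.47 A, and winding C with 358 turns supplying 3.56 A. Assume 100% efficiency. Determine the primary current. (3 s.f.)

V_A = 220 × 124/1822 = 14.973 V; V_B = 220 × 29/1822 = 3.5016 V; V_C = 220 × 358/1822 = 43.227 V.
P_out = V_A I_A + V_B I_B + V_C I_C = 14.973×1.31 + 3.5016×3.47 + 43.227×3.56 = 19.614 + 12.151 + 153.89 = 185.65 W.
Ideal ⇒ P_in = P_out, so I_p = P_out/V_p = 185.65/220 = 0.844 A.

I_p ≈ 0.844 A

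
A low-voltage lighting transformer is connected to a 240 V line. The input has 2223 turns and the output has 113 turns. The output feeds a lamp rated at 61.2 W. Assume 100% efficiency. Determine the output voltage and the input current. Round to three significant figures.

V_out ≈ 12.2 V, I_in ≈ 0.255 A

V_out = V_in × N_out/N_in = 240 × 113/2223 = 12.200 V.
I_out = P/V_out = 61.2/12.200 = 5.0165 A.
I_in = I_out × N_out/N_in = 5.0165 × 113/2223 = 0.255 A.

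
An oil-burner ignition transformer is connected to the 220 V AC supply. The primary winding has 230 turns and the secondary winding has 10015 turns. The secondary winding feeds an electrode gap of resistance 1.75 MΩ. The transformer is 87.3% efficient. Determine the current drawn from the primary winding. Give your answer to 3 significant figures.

I_p ≈ 0.273 A

V_s = 220 × 10015/230 = 9579.6 V.
I_s = V_s/R = 9579.6/(1.75×10^6) = 0.0054740 A.
P_out = V_s I_s = 9579.6 × 0.0054740 = 52.439 W.
P_in = P_out/η = 52.439/0.873 = 60.067 W.
I_p = P_in/V_p = 60.067/220 = 0.273 A.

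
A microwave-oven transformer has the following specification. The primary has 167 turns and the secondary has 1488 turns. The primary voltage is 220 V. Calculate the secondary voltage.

V_s/V_p = N_s/N_p, so V_s = 220 × 1488/167 = 1960 V.

V_s ≈ 1960 V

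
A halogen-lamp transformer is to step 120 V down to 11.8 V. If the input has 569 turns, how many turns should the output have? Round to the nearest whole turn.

N_out/N_in = V_out/V_in, so N_out = 569 × 11.8/120 = 56.0 ≈ 56 turns.

N_out = 56 turns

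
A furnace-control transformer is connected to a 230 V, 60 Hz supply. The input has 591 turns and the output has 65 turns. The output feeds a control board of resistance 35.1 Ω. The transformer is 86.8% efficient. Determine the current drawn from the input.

V_out = 230 × 65/591 = 25.296 V.
I_out = V_out/R = 25.296/35.1 = 0.72069 A.
P_out = V_out I_out = 25.296 × 0.72069 = 18.231 W.
P_in = P_out/η = 18.231/0.868 = 21.003 W.
I_in = P_in/V_in = 21.003/230 = 0.0913 A.

I_in ≈ 0.0913 A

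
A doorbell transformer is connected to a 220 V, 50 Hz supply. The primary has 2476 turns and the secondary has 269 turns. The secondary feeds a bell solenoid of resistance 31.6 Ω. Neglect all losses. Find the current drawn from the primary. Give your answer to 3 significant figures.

V_s = V_p × N_s/N_p = 220 × 269/2476 = 23.901 V.
I_s = V_s/R = 23.901/31.6 = 0.75638 A.
For an ideal transformer I_p N_p = I_s N_s, so I_p = 0.75638 × 269/2476 = 0.0822 A.

I_p ≈ 0.0822 A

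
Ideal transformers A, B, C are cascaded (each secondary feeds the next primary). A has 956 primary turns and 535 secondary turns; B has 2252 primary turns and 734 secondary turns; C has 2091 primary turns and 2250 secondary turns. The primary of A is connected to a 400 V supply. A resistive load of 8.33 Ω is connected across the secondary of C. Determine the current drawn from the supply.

I_supply ≈ 1.85 A

Secondary of A: V = 400.00 × 535/956 = 223.85 V.
Secondary of B: V = 223.85 × 734/2252 = 72.960 V.
Secondary of C: V = 72.960 × 2250/2091 = 78.508 V.
I_load = 78.508/8.33 = 9.4247 A, so P_out = 78.508 × 9.4247 = 739.91 W.
All ideal ⇒ P_in = P_out, so I_supply = 739.91/400 = 1.85 A.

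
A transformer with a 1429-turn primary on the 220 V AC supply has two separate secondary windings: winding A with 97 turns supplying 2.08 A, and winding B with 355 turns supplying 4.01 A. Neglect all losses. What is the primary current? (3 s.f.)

V_A = 220 × 97/1429 = 14.934 V; V_B = 220 × 355/1429 = 54.654 V.
P_out = V_A I_A + V_B I_B = 14.934×2.08 + 54.654×4.01 = 31.062 + 219.16 = 250.22 W.
Ideal ⇒ P_in = P_out, so I_p = P_out/V_p = 250.22/220 = 1.14 A.

I_p ≈ 1.14 A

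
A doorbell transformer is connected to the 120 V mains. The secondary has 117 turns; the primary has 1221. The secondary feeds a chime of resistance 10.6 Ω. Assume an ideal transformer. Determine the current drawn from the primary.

V_s = V_p × N_s/N_p = 120 × 117/1221 = 11.499 V.
I_s = V_s/R = 11.499/10.6 = 1.0848 A.
For an ideal transformer I_p N_p = I_s N_s, so I_p = 1.0848 × 117/1221 = 0.104 A.

I_p ≈ 0.104 A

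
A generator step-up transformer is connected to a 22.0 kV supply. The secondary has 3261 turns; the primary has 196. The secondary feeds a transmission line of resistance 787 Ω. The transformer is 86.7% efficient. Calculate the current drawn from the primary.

I_p ≈ 8930 A

V_s = 22000 × 3261/196 = 366030 V.
I_s = V_s/R = 366030/787 = 465.10 A.
P_out = V_s I_s = 366030 × 465.10 = 1.7024×10^8 W.
P_in = P_out/η = 1.7024×10^8/0.867 = 1.9635×10^8 W.
I_p = P_in/V_p = 1.9635×10^8/22000 = 8930 A.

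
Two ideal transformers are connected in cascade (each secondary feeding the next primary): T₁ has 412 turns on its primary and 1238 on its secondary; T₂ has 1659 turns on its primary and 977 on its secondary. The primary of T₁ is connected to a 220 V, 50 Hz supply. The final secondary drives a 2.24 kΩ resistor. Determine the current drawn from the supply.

Secondary of T₁: V = 220.00 × 1238/412 = 661.07 V.
Secondary of T₂: V = 661.07 × 977/1659 = 389.31 V.
I_load = 389.31/2240 = 0.17380 A, so P_out = 389.31 × 0.17380 = 67.661 W.
All ideal ⇒ P_in = P_out, so I_supply = 67.661/220 = 0.308 A.

I_supply ≈ 0.308 A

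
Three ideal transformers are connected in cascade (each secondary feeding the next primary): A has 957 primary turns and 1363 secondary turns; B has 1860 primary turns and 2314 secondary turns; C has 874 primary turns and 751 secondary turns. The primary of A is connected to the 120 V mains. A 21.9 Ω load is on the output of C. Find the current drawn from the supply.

I_supply ≈ 12.7 A

Secondary of A: V = 120.00 × 1363/957 = 170.91 V.
Secondary of B: V = 170.91 × 2314/1860 = 212.63 V.
Secondary of C: V = 212.63 × 751/874 = 182.70 V.
I_load = 182.70/21.9 = 8.3426 A, so P_out = 182.70 × 8.3426 = 1524.2 W.
All ideal ⇒ P_in = P_out, so I_supply = 1524.2/120 = 12.7 A.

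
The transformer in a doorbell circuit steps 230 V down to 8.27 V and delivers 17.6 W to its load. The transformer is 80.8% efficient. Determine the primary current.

I_p ≈ 0.0947 A

P_in = P_out/η = 17.6/0.808 = 21.782 W.
I_p = P_in/V_p = 21.782/230 = 0.0947 A.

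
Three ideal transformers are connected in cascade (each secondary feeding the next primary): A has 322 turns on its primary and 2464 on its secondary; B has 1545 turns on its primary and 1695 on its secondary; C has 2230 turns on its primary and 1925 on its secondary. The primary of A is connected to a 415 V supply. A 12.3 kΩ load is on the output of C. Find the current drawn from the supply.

I_supply ≈ 1.77 A

Secondary of A: V = 415.00 × 2464/322 = 3175.7 V.
Secondary of B: V = 3175.7 × 1695/1545 = 3484.0 V.
Secondary of C: V = 3484.0 × 1925/2230 = 3007.5 V.
I_load = 3007.5/12300 = 0.24451 A, so P_out = 3007.5 × 0.24451 = 735.35 W.
All ideal ⇒ P_in = P_out, so I_supply = 735.35/415 = 1.77 A.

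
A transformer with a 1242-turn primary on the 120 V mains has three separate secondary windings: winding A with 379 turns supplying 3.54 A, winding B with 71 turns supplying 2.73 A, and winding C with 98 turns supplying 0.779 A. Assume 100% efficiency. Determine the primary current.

V_A = 120 × 379/1242 = 36.618 V; V_B = 120 × 71/1242 = 6.8599 V; V_C = 120 × 98/1242 = 9.4686 V.
P_out = V_A I_A + V_B I_B + V_C I_C = 36.618×3.54 + 6.8599×2.73 + 9.4686×0.779 = 129.63 + 18.728 + 7.3760 = 155.73 W.
Ideal ⇒ P_in = P_out, so I_p = P_out/V_p = 155.73/120 = 1.30 A.

I_p ≈ 1.30 A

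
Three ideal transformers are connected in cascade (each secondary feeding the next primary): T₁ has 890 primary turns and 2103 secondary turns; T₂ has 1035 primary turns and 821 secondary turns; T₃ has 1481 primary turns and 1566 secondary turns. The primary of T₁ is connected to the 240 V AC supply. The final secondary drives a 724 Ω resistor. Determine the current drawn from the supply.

I_supply ≈ 1.30 A

Secondary of T₁: V = 240.00 × 2103/890 = 567.10 V.
Secondary of T₂: V = 567.10 × 821/1035 = 449.85 V.
Secondary of T₃: V = 449.85 × 1566/1481 = 475.66 V.
I_load = 475.66/724 = 0.65699 A, so P_out = 475.66 × 0.65699 = 312.51 W.
All ideal ⇒ P_in = P_out, so I_supply = 312.51/240 = 1.30 A.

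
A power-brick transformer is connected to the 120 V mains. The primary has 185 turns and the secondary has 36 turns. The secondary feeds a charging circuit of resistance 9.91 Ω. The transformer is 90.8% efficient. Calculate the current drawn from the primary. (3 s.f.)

V_s = 120 × 36/185 = 23.351 V.
I_s = V_s/R = 23.351/9.91 = 2.3563 A.
P_out = V_s I_s = 23.351 × 2.3563 = 55.024 W.
P_in = P_out/η = 55.024/0.908 = 60.599 W.
I_p = P_in/V_p = 60.599/120 = 0.505 A.

I_p ≈ 0.505 A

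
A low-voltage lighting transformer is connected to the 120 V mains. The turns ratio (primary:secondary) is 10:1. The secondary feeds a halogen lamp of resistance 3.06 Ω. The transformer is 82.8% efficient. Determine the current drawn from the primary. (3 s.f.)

I_p ≈ 0.474 A

V_s = 120 × 1/10 = 12.000 V.
I_s = V_s/R = 12.000/3.06 = 3.9216 A.
P_out = V_s I_s = 12.000 × 3.9216 = 47.059 W.
P_in = P_out/η = 47.059/0.828 = 56.834 W.
I_p = P_in/V_p = 56.834/120 = 0.474 A.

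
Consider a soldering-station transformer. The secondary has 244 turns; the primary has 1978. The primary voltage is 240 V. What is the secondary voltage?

V_s/V_p = N_s/N_p, so V_s = 240 × 244/1978 = 29.6 V.

V_s ≈ 29.6 V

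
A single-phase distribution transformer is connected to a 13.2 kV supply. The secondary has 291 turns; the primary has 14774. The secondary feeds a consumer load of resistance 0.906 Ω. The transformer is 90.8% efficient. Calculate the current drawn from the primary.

I_p ≈ 6.23 A

V_s = 13200 × 291/14774 = 260.00 V.
I_s = V_s/R = 260.00/0.906 = 286.97 A.
P_out = V_s I_s = 260.00 × 286.97 = 74612 W.
P_in = P_out/η = 74612/0.908 = 82172 W.
I_p = P_in/V_p = 82172/13200 = 6.23 A.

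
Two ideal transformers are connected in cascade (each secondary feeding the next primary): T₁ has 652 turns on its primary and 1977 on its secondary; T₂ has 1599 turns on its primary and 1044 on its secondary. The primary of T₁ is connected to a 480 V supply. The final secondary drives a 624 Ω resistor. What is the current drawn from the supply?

I_supply ≈ 3.01 A

After T₁: V = 480.00 × 1977/652 = 1455.5 V.
After T₂: V = 1455.5 × 1044/1599 = 950.28 V.
I_load = 950.28/624 = 1.5229 A, so P_out = 950.28 × 1.5229 = 1447.2 W.
All ideal ⇒ P_in = P_out, so I_supply = 1447.2/480 = 3.01 A.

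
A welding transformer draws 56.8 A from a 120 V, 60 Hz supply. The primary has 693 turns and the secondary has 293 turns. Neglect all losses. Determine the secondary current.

I_s ≈ 134 A

I_s/I_p = N_p/N_s, so I_s = 56.8 × 693/293 = 134 A.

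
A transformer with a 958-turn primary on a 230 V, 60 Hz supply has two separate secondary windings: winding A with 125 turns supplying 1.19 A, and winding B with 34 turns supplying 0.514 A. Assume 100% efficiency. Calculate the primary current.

V_A = 230 × 125/958 = 30.010 V; V_B = 230 × 34/958 = 8.1628 V.
P_out = V_A I_A + V_B I_B = 30.010×1.19 + 8.1628×0.514 = 35.712 + 4.1957 = 39.908 W.
Ideal ⇒ P_in = P_out, so I_p = P_out/V_p = 39.908/230 = 0.174 A.

I_p ≈ 0.174 A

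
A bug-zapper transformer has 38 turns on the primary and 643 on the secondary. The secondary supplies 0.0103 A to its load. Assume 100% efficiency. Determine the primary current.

For an ideal transformer I_p/I_s = N_s/N_p, so I_p = 0.0103 × 643/38 = 0.174 A.

I_p ≈ 0.174 A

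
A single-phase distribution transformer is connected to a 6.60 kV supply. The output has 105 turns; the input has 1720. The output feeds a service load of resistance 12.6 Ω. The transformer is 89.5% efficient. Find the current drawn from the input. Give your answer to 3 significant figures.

V_out = 6600 × 105/1720 = 402.91 V.
I_out = V_out/R = 402.91/12.6 = 31.977 A.
P_out = V_out I_out = 402.91 × 31.977 = 12884 W.
P_in = P_out/η = 12884/0.895 = 14395 W.
I_in = P_in/V_in = 14395/6600 = 2.18 A.

I_in ≈ 2.18 A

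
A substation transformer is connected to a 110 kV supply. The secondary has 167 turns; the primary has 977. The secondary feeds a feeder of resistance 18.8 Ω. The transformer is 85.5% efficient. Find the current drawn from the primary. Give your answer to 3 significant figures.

I_p ≈ 200 A

V_s = 110000 × 167/977 = 18802 V.
I_s = V_s/R = 18802/18.8 = 1000.1 A.
P_out = V_s I_s = 18802 × 1000.1 = 1.8805×10^7 W.
P_in = P_out/η = 1.8805×10^7/0.855 = 2.1994×10^7 W.
I_p = P_in/V_p = 2.1994×10^7/110000 = 200 A.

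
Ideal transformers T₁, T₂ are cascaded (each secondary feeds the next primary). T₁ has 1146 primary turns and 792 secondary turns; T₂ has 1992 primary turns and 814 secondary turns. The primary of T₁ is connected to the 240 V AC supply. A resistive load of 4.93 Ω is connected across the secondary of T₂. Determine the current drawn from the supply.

I_supply ≈ 3.88 A

After T₁: V = 240.00 × 792/1146 = 165.86 V.
After T₂: V = 165.86 × 814/1992 = 67.778 V.
I_load = 67.778/4.93 = 13.748 A, so P_out = 67.778 × 13.748 = 931.81 W.
All ideal ⇒ P_in = P_out, so I_supply = 931.81/240 = 3.88 A.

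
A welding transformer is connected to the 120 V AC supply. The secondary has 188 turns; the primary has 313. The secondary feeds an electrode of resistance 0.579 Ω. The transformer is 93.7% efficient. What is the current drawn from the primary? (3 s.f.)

V_s = 120 × 188/313 = 72.077 V.
I_s = V_s/R = 72.077/0.579 = 124.48 A.
P_out = V_s I_s = 72.077 × 124.48 = 8972.4 W.
P_in = P_out/η = 8972.4/0.937 = 9575.7 W.
I_p = P_in/V_p = 9575.7/120 = 79.8 A.

I_p ≈ 79.8 A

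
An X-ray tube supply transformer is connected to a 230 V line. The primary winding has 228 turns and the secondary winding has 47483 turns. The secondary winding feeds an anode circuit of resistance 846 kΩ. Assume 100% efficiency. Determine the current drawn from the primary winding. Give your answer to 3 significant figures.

V_s = V_p × N_s/N_p = 230 × 47483/228 = 47900 V.
I_s = V_s/R = 47900/846000 = 0.056619 A.
For an ideal transformer I_p N_p = I_s N_s, so I_p = 0.056619 × 47483/228 = 11.8 A.

I_p ≈ 11.8 A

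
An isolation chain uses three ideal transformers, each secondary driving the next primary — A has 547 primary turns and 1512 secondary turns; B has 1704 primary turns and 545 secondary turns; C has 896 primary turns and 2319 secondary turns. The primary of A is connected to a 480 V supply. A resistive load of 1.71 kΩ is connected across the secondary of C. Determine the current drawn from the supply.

Secondary of A: V = 480.00 × 1512/547 = 1326.8 V.
Secondary of B: V = 1326.8 × 545/1704 = 424.36 V.
Secondary of C: V = 424.36 × 2319/896 = 1098.3 V.
I_load = 1098.3/1710 = 0.64229 A, so P_out = 1098.3 × 0.64229 = 705.43 W.
All ideal ⇒ P_in = P_out, so I_supply = 705.43/480 = 1.47 A.

I_supply ≈ 1.47 A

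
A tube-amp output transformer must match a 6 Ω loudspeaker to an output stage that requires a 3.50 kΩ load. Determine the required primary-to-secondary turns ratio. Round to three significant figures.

Z_p/Z_s = (N_p/N_s)², so N_p/N_s = √(3500/6) = √583 = 24.2.

N_p/N_s ≈ 24.2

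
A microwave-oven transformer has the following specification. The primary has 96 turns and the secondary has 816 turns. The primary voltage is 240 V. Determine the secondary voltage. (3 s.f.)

V_s ≈ 2040 V

V_s/V_p = N_s/N_p, so V_s = 240 × 816/96 = 2040 V.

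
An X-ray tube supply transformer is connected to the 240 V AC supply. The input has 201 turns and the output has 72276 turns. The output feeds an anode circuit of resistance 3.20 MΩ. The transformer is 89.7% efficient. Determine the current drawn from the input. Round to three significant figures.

V_out = 240 × 72276/201 = 86300 V.
I_out = V_out/R = 86300/(3.20×10^6) = 0.026969 A.
P_out = V_out I_out = 86300 × 0.026969 = 2327.4 W.
P_in = P_out/η = 2327.4/0.897 = 2594.6 W.
I_in = P_in/V_in = 2594.6/240 = 10.8 A.

I_in ≈ 10.8 A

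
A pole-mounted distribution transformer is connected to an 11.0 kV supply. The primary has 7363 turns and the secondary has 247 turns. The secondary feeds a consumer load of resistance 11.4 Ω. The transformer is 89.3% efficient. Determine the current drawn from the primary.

I_p ≈ 1.22 A

V_s = 11000 × 247/7363 = 369.01 V.
I_s = V_s/R = 369.01/11.4 = 32.369 A.
P_out = V_s I_s = 369.01 × 32.369 = 11944 W.
P_in = P_out/η = 11944/0.893 = 13376 W.
I_p = P_in/V_p = 13376/11000 = 1.22 A.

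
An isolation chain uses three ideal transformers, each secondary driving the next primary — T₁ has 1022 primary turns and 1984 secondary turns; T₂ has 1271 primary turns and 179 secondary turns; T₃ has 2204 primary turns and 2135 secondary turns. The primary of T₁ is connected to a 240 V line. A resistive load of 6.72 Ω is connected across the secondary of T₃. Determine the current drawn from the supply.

After T₁: V = 240.00 × 1984/1022 = 465.91 V.
After T₂: V = 465.91 × 179/1271 = 65.616 V.
After T₃: V = 65.616 × 2135/2204 = 63.562 V.
I_load = 63.562/6.72 = 9.4586 A, so P_out = 63.562 × 9.4586 = 601.20 W.
All ideal ⇒ P_in = P_out, so I_supply = 601.20/240 = 2.51 A.

I_supply ≈ 2.51 A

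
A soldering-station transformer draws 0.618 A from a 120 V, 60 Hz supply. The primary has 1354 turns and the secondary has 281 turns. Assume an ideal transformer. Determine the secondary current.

I_s/I_p = N_p/N_s, so I_s = 0.618 × 1354/281 = 2.98 A.

I_s ≈ 2.98 A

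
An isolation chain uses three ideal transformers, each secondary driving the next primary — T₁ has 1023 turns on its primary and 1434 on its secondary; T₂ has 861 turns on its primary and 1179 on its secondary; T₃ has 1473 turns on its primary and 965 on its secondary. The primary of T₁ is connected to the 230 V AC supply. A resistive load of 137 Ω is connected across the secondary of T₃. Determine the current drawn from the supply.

After T₁: V = 230.00 × 1434/1023 = 322.40 V.
After T₂: V = 322.40 × 1179/861 = 441.48 V.
After T₃: V = 441.48 × 965/1473 = 289.23 V.
I_load = 289.23/137 = 2.1111 A, so P_out = 289.23 × 2.1111 = 610.59 W.
All ideal ⇒ P_in = P_out, so I_supply = 610.59/230 = 2.65 A.

I_supply ≈ 2.65 A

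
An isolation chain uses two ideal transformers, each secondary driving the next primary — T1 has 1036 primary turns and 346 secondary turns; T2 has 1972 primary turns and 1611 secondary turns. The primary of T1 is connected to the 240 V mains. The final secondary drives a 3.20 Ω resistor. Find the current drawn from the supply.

I_supply ≈ 5.58 A

Secondary of T1: V = 240.00 × 346/1036 = 80.154 V.
Secondary of T2: V = 80.154 × 1611/1972 = 65.481 V.
I_load = 65.481/3.20 = 20.463 A, so P_out = 65.481 × 20.463 = 1339.9 W.
All ideal ⇒ P_in = P_out, so I_supply = 1339.9/240 = 5.58 A.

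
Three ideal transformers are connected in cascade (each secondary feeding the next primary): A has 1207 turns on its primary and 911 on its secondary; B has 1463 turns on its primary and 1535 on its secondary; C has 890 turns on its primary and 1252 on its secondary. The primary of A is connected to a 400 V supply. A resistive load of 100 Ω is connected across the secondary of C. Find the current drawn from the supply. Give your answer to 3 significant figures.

I_supply ≈ 4.96 A

Secondary of A: V = 400.00 × 911/1207 = 301.91 V.
Secondary of B: V = 301.91 × 1535/1463 = 316.76 V.
Secondary of C: V = 316.76 × 1252/890 = 445.60 V.
I_load = 445.60/100 = 4.4560 A, so P_out = 445.60 × 4.4560 = 1985.6 W.
All ideal ⇒ P_in = P_out, so I_supply = 1985.6/400 = 4.96 A.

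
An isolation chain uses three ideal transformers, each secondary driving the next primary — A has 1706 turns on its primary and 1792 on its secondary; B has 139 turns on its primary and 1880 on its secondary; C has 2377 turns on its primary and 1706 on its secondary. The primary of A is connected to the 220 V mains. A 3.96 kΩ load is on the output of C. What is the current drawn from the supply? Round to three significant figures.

I_supply ≈ 5.78 A

After A: V = 220.00 × 1792/1706 = 231.09 V.
After B: V = 231.09 × 1880/139 = 3125.5 V.
After C: V = 3125.5 × 1706/2377 = 2243.2 V.
I_load = 2243.2/3960 = 0.56647 A, so P_out = 2243.2 × 0.56647 = 1270.7 W.
All ideal ⇒ P_in = P_out, so I_supply = 1270.7/220 = 5.78 A.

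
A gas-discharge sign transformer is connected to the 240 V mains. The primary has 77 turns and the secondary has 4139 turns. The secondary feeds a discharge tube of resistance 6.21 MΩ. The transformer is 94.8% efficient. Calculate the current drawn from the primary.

I_p ≈ 0.118 A

V_s = 240 × 4139/77 = 12901 V.
I_s = V_s/R = 12901/(6.21×10^6) = 0.0020774 A.
P_out = V_s I_s = 12901 × 0.0020774 = 26.800 W.
P_in = P_out/η = 26.800/0.948 = 28.270 W.
I_p = P_in/V_p = 28.270/240 = 0.118 A.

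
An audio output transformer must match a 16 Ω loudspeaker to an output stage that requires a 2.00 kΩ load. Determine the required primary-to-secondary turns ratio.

N_p/N_s ≈ 11.2

Z_p/Z_s = (N_p/N_s)², so N_p/N_s = √(2000/16) = √125 = 11.2.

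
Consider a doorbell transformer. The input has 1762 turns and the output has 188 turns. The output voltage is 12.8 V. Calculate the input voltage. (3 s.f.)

V_in ≈ 120 V

V_in/V_out = N_in/N_out, so V_in = 12.8 × 1762/188 = 120 V.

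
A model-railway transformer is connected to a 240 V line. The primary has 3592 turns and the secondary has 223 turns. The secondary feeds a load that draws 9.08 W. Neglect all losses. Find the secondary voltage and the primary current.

V_s ≈ 14.9 V, I_p ≈ 0.0378 A

V_s = V_p × N_s/N_p = 240 × 223/3592 = 14.900 V.
I_s = P/V_s = 9.08/14.900 = 0.60941 A.
I_p = I_s × N_s/N_p = 0.60941 × 223/3592 = 0.0378 A.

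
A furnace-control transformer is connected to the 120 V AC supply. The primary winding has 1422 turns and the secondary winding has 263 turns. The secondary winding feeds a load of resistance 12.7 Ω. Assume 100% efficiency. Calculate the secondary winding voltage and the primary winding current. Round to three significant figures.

V_s = V_p × N_s/N_p = 120 × 263/1422 = 22.194 V.
I_s = V_s/R = 22.194/12.7 = 1.7476 A.
I_p = I_s × N_s/N_p = 1.7476 × 263/1422 = 0.323 A.

V_s ≈ 22.2 V, I_p ≈ 0.323 A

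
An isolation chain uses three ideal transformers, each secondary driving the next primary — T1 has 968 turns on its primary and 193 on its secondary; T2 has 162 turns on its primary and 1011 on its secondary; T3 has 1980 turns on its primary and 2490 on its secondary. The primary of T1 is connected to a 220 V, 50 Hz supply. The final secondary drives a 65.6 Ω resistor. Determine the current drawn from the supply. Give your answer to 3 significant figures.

I_supply ≈ 8.21 A

After T1: V = 220.00 × 193/968 = 43.864 V.
After T2: V = 43.864 × 1011/162 = 273.74 V.
After T3: V = 273.74 × 2490/1980 = 344.25 V.
I_load = 344.25/65.6 = 5.2477 A, so P_out = 344.25 × 5.2477 = 1806.5 W.
All ideal ⇒ P_in = P_out, so I_supply = 1806.5/220 = 8.21 A.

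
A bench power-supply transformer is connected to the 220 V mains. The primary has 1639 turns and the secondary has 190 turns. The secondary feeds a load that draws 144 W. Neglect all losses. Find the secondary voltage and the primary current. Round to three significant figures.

V_s ≈ 25.5 V, I_p ≈ 0.655 A

V_s = V_p × N_s/N_p = 220 × 190/1639 = 25.503 V.
I_s = P/V_s = 144/25.503 = 5.6463 A.
I_p = I_s × N_s/N_p = 5.6463 × 190/1639 = 0.655 A.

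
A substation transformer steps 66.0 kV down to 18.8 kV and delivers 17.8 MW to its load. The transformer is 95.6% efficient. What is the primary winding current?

I_p ≈ 282 A

P_in = P_out/η = 1.78×10^7/0.956 = 1.8619×10^7 W.
I_p = P_in/V_p = 1.8619×10^7/66000 = 282 A.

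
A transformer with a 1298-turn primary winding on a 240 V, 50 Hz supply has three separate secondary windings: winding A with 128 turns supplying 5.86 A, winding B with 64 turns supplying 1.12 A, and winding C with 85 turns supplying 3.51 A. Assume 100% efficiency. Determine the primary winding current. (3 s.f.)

V_A = 240 × 128/1298 = 23.667 V; V_B = 240 × 64/1298 = 11.834 V; V_C = 240 × 85/1298 = 15.716 V.
P_out = V_A I_A + V_B I_B + V_C I_C = 23.667×5.86 + 11.834×1.12 + 15.716×3.51 = 138.69 + 13.254 + 55.165 = 207.11 W.
Ideal ⇒ P_in = P_out, so I_p = P_out/V_p = 207.11/240 = 0.863 A.

I_p ≈ 0.863 A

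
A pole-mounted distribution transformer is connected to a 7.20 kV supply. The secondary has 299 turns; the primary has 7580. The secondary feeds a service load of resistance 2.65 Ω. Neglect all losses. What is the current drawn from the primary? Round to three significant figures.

V_s = V_p × N_s/N_p = 7200 × 299/7580 = 284.01 V.
I_s = V_s/R = 284.01/2.65 = 107.17 A.
For an ideal transformer I_p N_p = I_s N_s, so I_p = 107.17 × 299/7580 = 4.23 A.

I_p ≈ 4.23 A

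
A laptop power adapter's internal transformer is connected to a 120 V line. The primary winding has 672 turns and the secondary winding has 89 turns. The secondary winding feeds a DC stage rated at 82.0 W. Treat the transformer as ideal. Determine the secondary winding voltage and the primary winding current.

V_s ≈ 15.9 V, I_p ≈ 0.683 A

V_s = V_p × N_s/N_p = 120 × 89/672 = 15.893 V.
I_s = P/V_s = 82.0/15.893 = 5.1596 A.
I_p = I_s × N_s/N_p = 5.1596 × 89/672 = 0.683 A.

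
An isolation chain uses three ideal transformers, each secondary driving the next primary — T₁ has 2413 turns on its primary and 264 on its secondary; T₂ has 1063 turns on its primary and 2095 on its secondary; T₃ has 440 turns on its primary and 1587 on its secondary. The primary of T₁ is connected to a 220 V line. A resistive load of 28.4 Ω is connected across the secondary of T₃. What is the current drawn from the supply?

I_supply ≈ 4.69 A

Secondary of T₁: V = 220.00 × 264/2413 = 24.070 V.
Secondary of T₂: V = 24.070 × 2095/1063 = 47.437 V.
Secondary of T₃: V = 47.437 × 1587/440 = 171.10 V.
I_load = 171.10/28.4 = 6.0246 A, so P_out = 171.10 × 6.0246 = 1030.8 W.
All ideal ⇒ P_in = P_out, so I_supply = 1030.8/220 = 4.69 A.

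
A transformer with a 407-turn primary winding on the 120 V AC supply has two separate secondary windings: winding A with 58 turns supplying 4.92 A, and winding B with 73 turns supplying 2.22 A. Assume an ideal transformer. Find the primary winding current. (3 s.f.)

I_p ≈ 1.10 A

V_A = 120 × 58/407 = 17.101 V; V_B = 120 × 73/407 = 21.523 V.
P_out = V_A I_A + V_B I_B = 17.101×4.92 + 21.523×2.22 = 84.136 + 47.782 = 131.92 W.
Ideal ⇒ P_in = P_out, so I_p = P_out/V_p = 131.92/120 = 1.10 A.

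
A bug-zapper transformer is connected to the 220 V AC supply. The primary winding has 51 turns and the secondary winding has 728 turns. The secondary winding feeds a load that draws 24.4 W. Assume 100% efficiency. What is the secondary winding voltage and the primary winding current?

V_s = V_p × N_s/N_p = 220 × 728/51 = 3140.4 V.
I_s = P/V_s = 24.4/3140.4 = 0.0077697 A.
I_p = I_s × N_s/N_p = 0.0077697 × 728/51 = 0.111 A.

V_s ≈ 3140 V, I_p ≈ 0.111 A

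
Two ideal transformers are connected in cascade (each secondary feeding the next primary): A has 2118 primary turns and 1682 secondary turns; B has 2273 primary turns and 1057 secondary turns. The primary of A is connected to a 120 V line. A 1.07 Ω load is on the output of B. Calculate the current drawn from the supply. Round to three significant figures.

After A: V = 120.00 × 1682/2118 = 95.297 V.
After B: V = 95.297 × 1057/2273 = 44.316 V.
I_load = 44.316/1.07 = 41.416 A, so P_out = 44.316 × 41.416 = 1835.4 W.
All ideal ⇒ P_in = P_out, so I_supply = 1835.4/120 = 15.3 A.

I_supply ≈ 15.3 A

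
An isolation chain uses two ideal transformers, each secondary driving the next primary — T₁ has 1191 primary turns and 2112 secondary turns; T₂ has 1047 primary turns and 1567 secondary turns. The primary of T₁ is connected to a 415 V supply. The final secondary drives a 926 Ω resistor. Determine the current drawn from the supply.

Secondary of T₁: V = 415.00 × 2112/1191 = 735.92 V.
Secondary of T₂: V = 735.92 × 1567/1047 = 1101.4 V.
I_load = 1101.4/926 = 1.1894 A, so P_out = 1101.4 × 1.1894 = 1310.1 W.
All ideal ⇒ P_in = P_out, so I_supply = 1310.1/415 = 3.16 A.

I_supply ≈ 3.16 A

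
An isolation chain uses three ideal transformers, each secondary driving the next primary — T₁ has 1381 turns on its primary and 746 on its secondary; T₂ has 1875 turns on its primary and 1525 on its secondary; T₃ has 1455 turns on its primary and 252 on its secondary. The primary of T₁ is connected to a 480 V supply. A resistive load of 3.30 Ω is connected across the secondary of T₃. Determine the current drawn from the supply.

I_supply ≈ 0.842 A

Secondary of T₁: V = 480.00 × 746/1381 = 259.29 V.
Secondary of T₂: V = 259.29 × 1525/1875 = 210.89 V.
Secondary of T₃: V = 210.89 × 252/1455 = 36.525 V.
I_load = 36.525/3.30 = 11.068 A, so P_out = 36.525 × 11.068 = 404.27 W.
All ideal ⇒ P_in = P_out, so I_supply = 404.27/480 = 0.842 A.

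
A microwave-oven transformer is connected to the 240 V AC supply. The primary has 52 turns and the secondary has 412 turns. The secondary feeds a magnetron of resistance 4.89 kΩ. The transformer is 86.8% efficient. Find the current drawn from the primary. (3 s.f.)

V_s = 240 × 412/52 = 1901.5 V.
I_s = V_s/R = 1901.5/4890 = 0.38886 A.
P_out = V_s I_s = 1901.5 × 0.38886 = 739.44 W.
P_in = P_out/η = 739.44/0.868 = 851.89 W.
I_p = P_in/V_p = 851.89/240 = 3.55 A.

I_p ≈ 3.55 A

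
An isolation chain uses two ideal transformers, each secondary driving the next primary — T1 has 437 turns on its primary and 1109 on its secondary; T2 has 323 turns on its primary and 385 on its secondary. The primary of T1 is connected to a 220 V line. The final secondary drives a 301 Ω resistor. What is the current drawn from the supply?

Secondary of T1: V = 220.00 × 1109/437 = 558.31 V.
Secondary of T2: V = 558.31 × 385/323 = 665.47 V.
I_load = 665.47/301 = 2.2109 A, so P_out = 665.47 × 2.2109 = 1471.3 W.
All ideal ⇒ P_in = P_out, so I_supply = 1471.3/220 = 6.69 A.

I_supply ≈ 6.69 A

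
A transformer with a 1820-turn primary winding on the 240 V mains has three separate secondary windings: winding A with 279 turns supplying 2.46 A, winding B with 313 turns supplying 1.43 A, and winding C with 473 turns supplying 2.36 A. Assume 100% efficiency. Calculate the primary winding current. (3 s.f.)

V_A = 240 × 279/1820 = 36.791 V; V_B = 240 × 313/1820 = 41.275 V; V_C = 240 × 473/1820 = 62.374 V.
P_out = V_A I_A + V_B I_B + V_C I_C = 36.791×2.46 + 41.275×1.43 + 62.374×2.36 = 90.506 + 59.023 + 147.20 = 296.73 W.
Ideal ⇒ P_in = P_out, so I_p = P_out/V_p = 296.73/240 = 1.24 A.

I_p ≈ 1.24 A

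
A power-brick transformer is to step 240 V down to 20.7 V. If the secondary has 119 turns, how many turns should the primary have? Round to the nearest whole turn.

N_p = 1380 turns

N_p/N_s = V_p/V_s, so N_p = 119 × 240/20.7 = 1379.7 ≈ 1380 turns.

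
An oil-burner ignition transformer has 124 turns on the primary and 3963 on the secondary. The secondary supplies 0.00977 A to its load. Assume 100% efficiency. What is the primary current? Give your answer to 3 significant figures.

I_p ≈ 0.312 A

For an ideal transformer I_p/I_s = N_s/N_p, so I_p = 0.00977 × 3963/124 = 0.312 A.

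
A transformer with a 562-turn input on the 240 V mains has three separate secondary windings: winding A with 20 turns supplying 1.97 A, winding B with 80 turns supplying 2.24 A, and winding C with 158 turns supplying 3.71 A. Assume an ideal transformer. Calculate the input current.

I_in ≈ 1.43 A

V_A = 240 × 20/562 = 8.5409 V; V_B = 240 × 80/562 = 34.164 V; V_C = 240 × 158/562 = 67.473 V.
P_out = V_A I_A + V_B I_B + V_C I_C = 8.5409×1.97 + 34.164×2.24 + 67.473×3.71 = 16.826 + 76.527 + 250.33 = 343.68 W.
Ideal ⇒ P_in = P_out, so I_in = P_out/V_in = 343.68/240 = 1.43 A.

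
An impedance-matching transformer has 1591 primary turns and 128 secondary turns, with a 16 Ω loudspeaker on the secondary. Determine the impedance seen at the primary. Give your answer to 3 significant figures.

Z_p ≈ 2470 Ω

Z_p = (N_p/N_s)² × Z_s = (1591/128)² × 16 = 2470 Ω.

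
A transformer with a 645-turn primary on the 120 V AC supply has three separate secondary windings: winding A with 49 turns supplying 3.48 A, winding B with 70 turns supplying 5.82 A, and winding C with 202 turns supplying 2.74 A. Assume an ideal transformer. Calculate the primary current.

I_p ≈ 1.75 A

V_A = 120 × 49/645 = 9.1163 V; V_B = 120 × 70/645 = 13.023 V; V_C = 120 × 202/645 = 37.581 V.
P_out = V_A I_A + V_B I_B + V_C I_C = 9.1163×3.48 + 13.023×5.82 + 37.581×2.74 = 31.725 + 75.795 + 102.97 = 210.49 W.
Ideal ⇒ P_in = P_out, so I_p = P_out/V_p = 210.49/120 = 1.75 A.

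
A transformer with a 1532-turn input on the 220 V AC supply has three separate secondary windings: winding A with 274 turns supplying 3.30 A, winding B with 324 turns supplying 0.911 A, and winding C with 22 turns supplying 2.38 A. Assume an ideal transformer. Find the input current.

I_in ≈ 0.817 A

V_A = 220 × 274/1532 = 39.347 V; V_B = 220 × 324/1532 = 46.527 V; V_C = 220 × 22/1532 = 3.1593 V.
P_out = V_A I_A + V_B I_B + V_C I_C = 39.347×3.30 + 46.527×0.911 + 3.1593×2.38 = 129.85 + 42.386 + 7.5191 = 179.75 W.
Ideal ⇒ P_in = P_out, so I_in = P_out/V_in = 179.75/220 = 0.817 A.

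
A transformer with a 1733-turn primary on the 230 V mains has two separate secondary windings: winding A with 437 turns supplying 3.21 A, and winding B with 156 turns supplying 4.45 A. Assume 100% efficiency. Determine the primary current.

V_A = 230 × 437/1733 = 57.998 V; V_B = 230 × 156/1733 = 20.704 V.
P_out = V_A I_A + V_B I_B = 57.998×3.21 + 20.704×4.45 = 186.17 + 92.133 = 278.31 W.
Ideal ⇒ P_in = P_out, so I_p = P_out/V_p = 278.31/230 = 1.21 A.

I_p ≈ 1.21 A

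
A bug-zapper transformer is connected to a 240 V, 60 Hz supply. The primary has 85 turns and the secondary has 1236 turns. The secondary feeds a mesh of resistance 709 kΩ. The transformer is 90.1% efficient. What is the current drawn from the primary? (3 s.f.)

V_s = 240 × 1236/85 = 3489.9 V.
I_s = V_s/R = 3489.9/709000 = 0.0049223 A.
P_out = V_s I_s = 3489.9 × 0.0049223 = 17.178 W.
P_in = P_out/η = 17.178/0.901 = 19.066 W.
I_p = P_in/V_p = 19.066/240 = 0.0794 A.

I_p ≈ 0.0794 A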